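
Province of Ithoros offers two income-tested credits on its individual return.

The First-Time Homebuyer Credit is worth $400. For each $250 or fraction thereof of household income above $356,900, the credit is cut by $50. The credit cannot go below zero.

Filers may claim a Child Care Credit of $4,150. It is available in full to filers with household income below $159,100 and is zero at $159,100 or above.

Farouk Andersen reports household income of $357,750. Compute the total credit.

$200

First-Time Homebuyer Credit: income exceeds $356,900 by $850, which is 4 full-or-partial $250 increments; reduction = 4 × $50 = $200, leaving $200.
Child Care Credit: $357,750 meets or exceeds the $159,100 cutoff, so the credit is $0.
Total: $200 + $0 = $200.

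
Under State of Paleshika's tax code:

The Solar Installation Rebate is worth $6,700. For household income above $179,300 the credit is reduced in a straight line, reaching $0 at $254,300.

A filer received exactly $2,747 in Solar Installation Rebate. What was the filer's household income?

$223,550

$2,747 is 2,747/6,700 of the full $6,700, so 3,953/6,700 of the $75,000 range has been used: income = $179,300 + $75,000 × 3,953/6,700 = $223,550.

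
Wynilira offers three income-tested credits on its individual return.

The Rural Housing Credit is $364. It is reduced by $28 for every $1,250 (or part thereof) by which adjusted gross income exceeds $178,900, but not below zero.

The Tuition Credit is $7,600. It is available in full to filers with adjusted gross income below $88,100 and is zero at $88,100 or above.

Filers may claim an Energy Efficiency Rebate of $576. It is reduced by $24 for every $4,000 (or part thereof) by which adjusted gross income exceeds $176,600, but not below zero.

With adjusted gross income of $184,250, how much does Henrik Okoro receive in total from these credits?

Rural Housing Credit: income exceeds $178,900 by $5,350, which is 5 full-or-partial $1,250 increments; reduction = 5 × $28 = $140, leaving $224.
Tuition Credit: $184,250 meets or exceeds the $88,100 cutoff, so the credit is $0.
Energy Efficiency Rebate: income exceeds $176,600 by $7,650, which is 2 full-or-partial $4,000 increments; reduction = 2 × $24 = $48, leaving $528.
Total: $224 + $0 + $528 = $752.

$752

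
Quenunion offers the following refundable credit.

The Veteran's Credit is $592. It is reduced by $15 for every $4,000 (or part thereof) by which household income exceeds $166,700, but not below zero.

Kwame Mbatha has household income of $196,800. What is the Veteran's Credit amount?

Veteran's Credit: income exceeds $166,700 by $30,100, which is 8 full-or-partial $4,000 increments; reduction = 8 × $15 = $120, leaving $472.

$472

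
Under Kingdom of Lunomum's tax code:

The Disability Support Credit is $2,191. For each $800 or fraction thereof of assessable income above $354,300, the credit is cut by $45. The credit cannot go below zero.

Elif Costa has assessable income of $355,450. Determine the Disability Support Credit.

Disability Support Credit: income exceeds $354,300 by $1,150, which is 2 full-or-partial $800 increments; reduction = 2 × $45 = $90, leaving $2,101.

$2,101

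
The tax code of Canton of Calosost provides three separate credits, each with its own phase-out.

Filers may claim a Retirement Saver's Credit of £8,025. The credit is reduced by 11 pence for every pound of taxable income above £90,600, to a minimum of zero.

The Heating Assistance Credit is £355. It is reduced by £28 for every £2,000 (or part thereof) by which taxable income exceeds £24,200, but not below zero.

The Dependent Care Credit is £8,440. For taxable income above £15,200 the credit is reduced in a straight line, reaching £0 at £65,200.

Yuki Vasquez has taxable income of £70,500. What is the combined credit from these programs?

Retirement Saver's Credit: £70,500 is at or below the £90,600 threshold, so the full £8,025 applies.
Heating Assistance Credit: income exceeds £24,200 by £46,300 → 24 increments × £28 = £672 ≥ base, so the credit is £0.
Dependent Care Credit: £70,500 is at or above £65,200, so the credit is £0.
Total: £8,025 + £0 + £0 = £8,025.

£8,025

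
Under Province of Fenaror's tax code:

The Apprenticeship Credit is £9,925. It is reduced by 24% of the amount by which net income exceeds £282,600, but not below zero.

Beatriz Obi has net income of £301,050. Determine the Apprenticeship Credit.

£5,497

Apprenticeship Credit: 24% of the £18,450 excess over £282,600 is £4,428; credit = £9,925 − £4,428 = £5,497.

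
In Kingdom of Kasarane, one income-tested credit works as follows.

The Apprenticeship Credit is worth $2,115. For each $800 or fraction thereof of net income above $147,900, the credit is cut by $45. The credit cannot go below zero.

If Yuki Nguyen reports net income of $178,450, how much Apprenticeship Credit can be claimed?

$360

Apprenticeship Credit: income exceeds $147,900 by $30,550, which is 39 full-or-partial $800 increments; reduction = 39 × $45 = $1,755, leaving $360.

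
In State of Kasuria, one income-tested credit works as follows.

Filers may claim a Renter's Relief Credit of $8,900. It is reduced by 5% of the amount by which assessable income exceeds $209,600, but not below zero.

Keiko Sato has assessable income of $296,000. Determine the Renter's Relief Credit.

Renter's Relief Credit: 5% of the $86,400 excess over $209,600 is $4,320; credit = $8,900 − $4,320 = $4,580.

$4,580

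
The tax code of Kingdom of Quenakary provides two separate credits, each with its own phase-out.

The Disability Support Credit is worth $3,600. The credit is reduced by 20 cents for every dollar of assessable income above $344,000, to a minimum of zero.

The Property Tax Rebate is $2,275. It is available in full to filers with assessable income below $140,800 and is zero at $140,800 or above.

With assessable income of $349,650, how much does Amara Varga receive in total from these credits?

Disability Support Credit: 20% of the $5,650 excess over $344,000 is $1,130; credit = $3,600 − $1,130 = $2,470.
Property Tax Rebate: $349,650 meets or exceeds the $140,800 cutoff, so the credit is $0.
Total: $2,470 + $0 = $2,470.

$2,470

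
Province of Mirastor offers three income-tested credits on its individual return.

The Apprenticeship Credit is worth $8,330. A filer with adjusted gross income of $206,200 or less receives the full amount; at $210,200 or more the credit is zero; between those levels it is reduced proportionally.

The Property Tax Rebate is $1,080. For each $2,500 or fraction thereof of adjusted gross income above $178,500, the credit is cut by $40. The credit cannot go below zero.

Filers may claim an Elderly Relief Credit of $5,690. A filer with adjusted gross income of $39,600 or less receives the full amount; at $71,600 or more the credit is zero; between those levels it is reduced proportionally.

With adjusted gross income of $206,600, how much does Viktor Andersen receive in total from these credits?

$8,097

Apprenticeship Credit: $206,600 is $400 into a $4,000 phase-out range, leaving 3,600/4,000 of the credit: $8,330 × 3,600/4,000 = $7,497.
Property Tax Rebate: income exceeds $178,500 by $28,100, which is 12 full-or-partial $2,500 increments; reduction = 12 × $40 = $480, leaving $600.
Elderly Relief Credit: $206,600 is at or above $71,600, so the credit is $0.
Total: $7,497 + $600 + $0 = $8,097.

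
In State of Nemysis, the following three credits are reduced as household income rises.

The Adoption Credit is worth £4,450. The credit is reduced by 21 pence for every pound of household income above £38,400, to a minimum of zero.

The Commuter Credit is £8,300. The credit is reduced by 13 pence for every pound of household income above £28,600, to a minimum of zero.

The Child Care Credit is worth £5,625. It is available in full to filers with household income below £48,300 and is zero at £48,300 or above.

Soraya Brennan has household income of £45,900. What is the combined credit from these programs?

Adoption Credit: 21% of the £7,500 excess over £38,400 is £1,575; credit = £4,450 − £1,575 = £2,875.
Commuter Credit: 13% of the £17,300 excess over £28,600 is £2,249; credit = £8,300 − £2,249 = £6,051.
Child Care Credit: £45,900 is below the £48,300 cutoff, so the full £5,625 applies.
Total: £2,875 + £6,051 + £5,625 = £14,551.

£14,551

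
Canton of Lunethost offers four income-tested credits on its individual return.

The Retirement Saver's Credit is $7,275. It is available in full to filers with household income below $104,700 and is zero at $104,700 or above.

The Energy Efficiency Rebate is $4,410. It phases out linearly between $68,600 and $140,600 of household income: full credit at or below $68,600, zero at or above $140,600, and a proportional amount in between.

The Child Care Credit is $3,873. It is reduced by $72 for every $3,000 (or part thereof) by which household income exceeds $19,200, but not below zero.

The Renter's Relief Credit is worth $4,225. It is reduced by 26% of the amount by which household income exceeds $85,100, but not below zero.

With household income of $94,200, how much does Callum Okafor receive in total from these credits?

Retirement Saver's Credit: $94,200 is below the $104,700 cutoff, so the full $7,275 applies.
Energy Efficiency Rebate: $94,200 is $25,600 into a $72,000 phase-out range, leaving 46,400/72,000 of the credit: $4,410 × 46,400/72,000 = $2,842.
Child Care Credit: income exceeds $19,200 by $75,000, which is 25 full-or-partial $3,000 increments; reduction = 25 × $72 = $1,800, leaving $2,073.
Renter's Relief Credit: 26% of the $9,100 excess over $85,100 is $2,366; credit = $4,225 − $2,366 = $1,859.
Total: $7,275 + $2,842 + $2,073 + $1,859 = $14,049.

$14,049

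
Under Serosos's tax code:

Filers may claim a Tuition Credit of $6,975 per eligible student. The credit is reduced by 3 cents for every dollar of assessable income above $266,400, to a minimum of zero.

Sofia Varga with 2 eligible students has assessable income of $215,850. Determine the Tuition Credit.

Tuition Credit: base = 2 × $6,975 = $13,950. $215,850 is at or below the $266,400 threshold, so the full $13,950 applies.

$13,950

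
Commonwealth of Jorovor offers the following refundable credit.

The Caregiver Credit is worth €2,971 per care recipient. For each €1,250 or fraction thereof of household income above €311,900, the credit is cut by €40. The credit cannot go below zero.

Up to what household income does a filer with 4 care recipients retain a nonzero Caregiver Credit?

Full credit = 4 × €2,971 = €11,884.
After 297 increments the reduction is 297 × €40 = €11,880, leaving €4; one more increment wipes it out. Increment 297 ends at excess 297 × €1,250 = €371,250, so the highest qualifying income is €311,900 + €371,250 = €683,150.

€683,150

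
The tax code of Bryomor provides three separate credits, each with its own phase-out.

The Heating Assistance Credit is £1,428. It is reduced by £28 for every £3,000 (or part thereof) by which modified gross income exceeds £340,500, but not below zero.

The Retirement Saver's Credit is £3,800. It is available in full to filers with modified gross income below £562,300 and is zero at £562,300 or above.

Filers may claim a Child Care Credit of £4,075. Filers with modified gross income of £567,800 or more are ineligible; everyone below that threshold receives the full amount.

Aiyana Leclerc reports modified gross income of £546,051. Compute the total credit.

Heating Assistance Credit: income exceeds £340,500 by £205,551 → 69 increments × £28 = £1,932 ≥ base, so the credit is £0.
Retirement Saver's Credit: £546,051 is below the £562,300 cutoff, so the full £3,800 applies.
Child Care Credit: £546,051 is below the £567,800 cutoff, so the full £4,075 applies.
Total: £0 + £3,800 + £4,075 = £7,875.

£7,875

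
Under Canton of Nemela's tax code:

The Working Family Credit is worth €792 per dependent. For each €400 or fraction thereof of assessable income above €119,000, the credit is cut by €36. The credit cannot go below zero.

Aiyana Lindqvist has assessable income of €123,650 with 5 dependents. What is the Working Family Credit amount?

€3,528

Working Family Credit: base = 5 × €792 = €3,960. income exceeds €119,000 by €4,650, which is 12 full-or-partial €400 increments; reduction = 12 × €36 = €432, leaving €3,528.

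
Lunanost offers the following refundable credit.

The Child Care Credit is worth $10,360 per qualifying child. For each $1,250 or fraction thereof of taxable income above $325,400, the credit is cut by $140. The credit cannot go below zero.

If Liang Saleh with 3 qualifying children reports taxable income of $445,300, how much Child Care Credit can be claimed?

Child Care Credit: base = 3 × $10,360 = $31,080. income exceeds $325,400 by $119,900, which is 96 full-or-partial $1,250 increments; reduction = 96 × $140 = $13,440, leaving $17,640.

$17,640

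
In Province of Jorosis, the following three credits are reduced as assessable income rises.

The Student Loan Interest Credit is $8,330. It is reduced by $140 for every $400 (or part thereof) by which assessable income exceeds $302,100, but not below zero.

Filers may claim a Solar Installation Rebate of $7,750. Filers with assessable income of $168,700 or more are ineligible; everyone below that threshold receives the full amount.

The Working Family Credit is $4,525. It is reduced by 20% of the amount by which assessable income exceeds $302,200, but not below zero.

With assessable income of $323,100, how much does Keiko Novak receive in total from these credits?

Student Loan Interest Credit: income exceeds $302,100 by $21,000, which is 53 full-or-partial $400 increments; reduction = 53 × $140 = $7,420, leaving $910.
Solar Installation Rebate: $323,100 meets or exceeds the $168,700 cutoff, so the credit is $0.
Working Family Credit: 20% of the $20,900 excess over $302,200 is $4,180; credit = $4,525 − $4,180 = $345.
Total: $910 + $0 + $345 = $1,255.

$1,255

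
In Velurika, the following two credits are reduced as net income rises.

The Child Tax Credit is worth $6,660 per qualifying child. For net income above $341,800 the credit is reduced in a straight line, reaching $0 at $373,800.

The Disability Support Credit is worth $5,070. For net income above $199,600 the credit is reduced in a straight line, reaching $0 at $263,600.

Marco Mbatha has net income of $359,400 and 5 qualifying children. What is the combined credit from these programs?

$14,985

Child Tax Credit: base = 5 × $6,660 = $33,300. $359,400 is $17,600 into a $32,000 phase-out range, leaving 14,400/32,000 of the credit: $33,300 × 14,400/32,000 = $14,985.
Disability Support Credit: $359,400 is at or above $263,600, so the credit is $0.
Total: $14,985 + $0 = $14,985.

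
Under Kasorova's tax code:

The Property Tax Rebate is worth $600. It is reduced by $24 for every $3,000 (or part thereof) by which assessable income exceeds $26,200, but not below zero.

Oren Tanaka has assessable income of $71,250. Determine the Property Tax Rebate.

$216

Property Tax Rebate: income exceeds $26,200 by $45,050, which is 16 full-or-partial $3,000 increments; reduction = 16 × $24 = $384, leaving $216.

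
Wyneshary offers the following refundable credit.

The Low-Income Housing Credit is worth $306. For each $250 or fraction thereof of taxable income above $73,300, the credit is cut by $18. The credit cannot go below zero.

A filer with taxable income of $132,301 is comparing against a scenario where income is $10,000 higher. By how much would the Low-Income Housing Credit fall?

$0

At $132,301 — income exceeds $73,300 by $59,001 → 237 increments × $18 = $4,266 ≥ base, so the credit is $0.
At $142,301 — income exceeds $73,300 by $69,001 → 277 increments × $18 = $4,986 ≥ base, so the credit is $0.
Lost: $0 − $0 = $0.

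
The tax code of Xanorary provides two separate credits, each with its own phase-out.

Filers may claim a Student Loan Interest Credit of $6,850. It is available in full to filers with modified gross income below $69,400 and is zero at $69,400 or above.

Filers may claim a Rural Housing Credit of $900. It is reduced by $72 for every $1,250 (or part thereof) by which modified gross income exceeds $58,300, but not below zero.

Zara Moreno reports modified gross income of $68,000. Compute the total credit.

Student Loan Interest Credit: $68,000 is below the $69,400 cutoff, so the full $6,850 applies.
Rural Housing Credit: income exceeds $58,300 by $9,700, which is 8 full-or-partial $1,250 increments; reduction = 8 × $72 = $576, leaving $324.
Total: $6,850 + $324 = $7,174.

$7,174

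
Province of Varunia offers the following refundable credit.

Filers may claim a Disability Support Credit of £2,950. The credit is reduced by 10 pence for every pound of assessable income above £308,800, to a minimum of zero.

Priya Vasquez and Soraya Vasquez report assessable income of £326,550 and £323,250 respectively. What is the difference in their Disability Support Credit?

£330

Priya (£326,550): Disability Support Credit: 10% of the £17,750 excess over £308,800 is £1,775; credit = £2,950 − £1,775 = £1,175.
Soraya (£323,250): Disability Support Credit: 10% of the £14,450 excess over £308,800 is £1,445; credit = £2,950 − £1,445 = £1,505.
Difference: |£1,175 − £1,505| = £330.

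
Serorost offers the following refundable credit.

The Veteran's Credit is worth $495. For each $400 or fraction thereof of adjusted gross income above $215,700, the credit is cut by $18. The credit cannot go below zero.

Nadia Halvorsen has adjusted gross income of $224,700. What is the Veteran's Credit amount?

$81

Veteran's Credit: income exceeds $215,700 by $9,000, which is 23 full-or-partial $400 increments; reduction = 23 × $18 = $414, leaving $81.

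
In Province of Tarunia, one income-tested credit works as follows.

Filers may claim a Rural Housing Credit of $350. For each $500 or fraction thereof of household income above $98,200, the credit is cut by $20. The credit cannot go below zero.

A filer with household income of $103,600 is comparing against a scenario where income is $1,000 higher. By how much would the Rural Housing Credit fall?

$40

At $103,600 — income exceeds $98,200 by $5,400, which is 11 full-or-partial $500 increments; reduction = 11 × $20 = $220, leaving $130.
At $104,600 — income exceeds $98,200 by $6,400, which is 13 full-or-partial $500 increments; reduction = 13 × $20 = $260, leaving $90.
Lost: $130 − $90 = $40.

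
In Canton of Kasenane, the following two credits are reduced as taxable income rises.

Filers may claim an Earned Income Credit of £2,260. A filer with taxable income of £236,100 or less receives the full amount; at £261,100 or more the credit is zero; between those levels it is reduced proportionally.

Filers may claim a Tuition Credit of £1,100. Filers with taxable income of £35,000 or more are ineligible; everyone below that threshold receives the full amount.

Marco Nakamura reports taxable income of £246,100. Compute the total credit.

£1,356

Earned Income Credit: £246,100 is £10,000 into a £25,000 phase-out range, leaving 15,000/25,000 of the credit: £2,260 × 15,000/25,000 = £1,356.
Tuition Credit: £246,100 meets or exceeds the £35,000 cutoff, so the credit is £0.
Total: £1,356 + £0 = £1,356.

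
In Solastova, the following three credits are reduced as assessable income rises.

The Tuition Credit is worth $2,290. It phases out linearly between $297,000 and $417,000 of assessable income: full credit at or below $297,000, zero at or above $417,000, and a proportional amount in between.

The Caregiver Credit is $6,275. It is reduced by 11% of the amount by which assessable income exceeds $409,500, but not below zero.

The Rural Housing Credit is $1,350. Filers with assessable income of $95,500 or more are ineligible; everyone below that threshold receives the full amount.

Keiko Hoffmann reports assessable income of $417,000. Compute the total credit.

$5,450

Tuition Credit: $417,000 is at or above $417,000, so the credit is $0.
Caregiver Credit: 11% of the $7,500 excess over $409,500 is $825; credit = $6,275 − $825 = $5,450.
Rural Housing Credit: $417,000 meets or exceeds the $95,500 cutoff, so the credit is $0.
Total: $0 + $5,450 + $0 = $5,450.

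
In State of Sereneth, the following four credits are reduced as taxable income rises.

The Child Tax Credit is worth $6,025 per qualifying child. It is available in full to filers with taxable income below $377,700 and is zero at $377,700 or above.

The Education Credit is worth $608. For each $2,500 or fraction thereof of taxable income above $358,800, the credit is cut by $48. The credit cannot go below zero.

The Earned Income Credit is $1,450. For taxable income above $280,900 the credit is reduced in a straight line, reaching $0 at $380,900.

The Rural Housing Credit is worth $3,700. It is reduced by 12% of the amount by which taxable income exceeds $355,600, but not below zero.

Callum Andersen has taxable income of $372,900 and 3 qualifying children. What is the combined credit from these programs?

Child Tax Credit: base = 3 × $6,025 = $18,075. $372,900 is below the $377,700 cutoff, so the full $18,075 applies.
Education Credit: income exceeds $358,800 by $14,100, which is 6 full-or-partial $2,500 increments; reduction = 6 × $48 = $288, leaving $320.
Earned Income Credit: $372,900 is $92,000 into a $100,000 phase-out range, leaving 8,000/100,000 of the credit: $1,450 × 8,000/100,000 = $116.
Rural Housing Credit: 12% of the $17,300 excess over $355,600 is $2,076; credit = $3,700 − $2,076 = $1,624.
Total: $18,075 + $320 + $116 + $1,624 = $20,135.

$20,135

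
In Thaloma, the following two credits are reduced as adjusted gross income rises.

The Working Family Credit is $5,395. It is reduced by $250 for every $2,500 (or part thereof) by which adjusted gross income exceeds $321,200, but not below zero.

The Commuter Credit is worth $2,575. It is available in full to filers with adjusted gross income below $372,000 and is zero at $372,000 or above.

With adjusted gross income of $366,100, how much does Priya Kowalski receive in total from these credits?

$3,470

Working Family Credit: income exceeds $321,200 by $44,900, which is 18 full-or-partial $2,500 increments; reduction = 18 × $250 = $4,500, leaving $895.
Commuter Credit: $366,100 is below the $372,000 cutoff, so the full $2,575 applies.
Total: $895 + $2,575 = $3,470.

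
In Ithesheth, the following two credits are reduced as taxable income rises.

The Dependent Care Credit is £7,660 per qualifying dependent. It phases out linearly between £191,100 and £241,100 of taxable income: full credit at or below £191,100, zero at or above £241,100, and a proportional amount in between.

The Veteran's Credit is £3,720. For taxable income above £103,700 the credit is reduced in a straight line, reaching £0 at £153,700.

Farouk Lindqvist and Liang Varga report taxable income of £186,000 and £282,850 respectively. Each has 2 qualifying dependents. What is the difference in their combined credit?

Farouk (£186,000): Dependent Care Credit: base = 2 × £7,660 = £15,320. £186,000 is at or below the £191,100 threshold, so the full £15,320 applies. Veteran's Credit: £186,000 is at or above £153,700, so the credit is £0. total £15,320 + £0 = £15,320
Liang (£282,850): Dependent Care Credit: base = 2 × £7,660 = £15,320. £282,850 is at or above £241,100, so the credit is £0. Veteran's Credit: £282,850 is at or above £153,700, so the credit is £0. total £0 + £0 = £0
Difference: |£15,320 − £0| = £15,320.

£15,320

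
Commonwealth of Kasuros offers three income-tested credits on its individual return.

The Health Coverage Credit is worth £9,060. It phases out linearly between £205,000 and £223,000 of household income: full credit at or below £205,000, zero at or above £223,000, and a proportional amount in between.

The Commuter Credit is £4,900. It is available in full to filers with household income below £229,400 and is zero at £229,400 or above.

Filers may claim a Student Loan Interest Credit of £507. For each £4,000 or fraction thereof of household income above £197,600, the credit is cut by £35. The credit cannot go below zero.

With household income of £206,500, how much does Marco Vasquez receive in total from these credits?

£13,607

Health Coverage Credit: £206,500 is £1,500 into a £18,000 phase-out range, leaving 16,500/18,000 of the credit: £9,060 × 16,500/18,000 = £8,305.
Commuter Credit: £206,500 is below the £229,400 cutoff, so the full £4,900 applies.
Student Loan Interest Credit: income exceeds £197,600 by £8,900, which is 3 full-or-partial £4,000 increments; reduction = 3 × £35 = £105, leaving £402.
Total: £8,305 + £4,900 + £402 = £13,607.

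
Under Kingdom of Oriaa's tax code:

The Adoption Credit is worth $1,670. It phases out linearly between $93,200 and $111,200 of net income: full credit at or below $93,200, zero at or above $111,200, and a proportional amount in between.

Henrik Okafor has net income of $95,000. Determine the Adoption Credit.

$1,503

Adoption Credit: $95,000 is $1,800 into a $18,000 phase-out range, leaving 16,200/18,000 of the credit: $1,670 × 16,200/18,000 = $1,503.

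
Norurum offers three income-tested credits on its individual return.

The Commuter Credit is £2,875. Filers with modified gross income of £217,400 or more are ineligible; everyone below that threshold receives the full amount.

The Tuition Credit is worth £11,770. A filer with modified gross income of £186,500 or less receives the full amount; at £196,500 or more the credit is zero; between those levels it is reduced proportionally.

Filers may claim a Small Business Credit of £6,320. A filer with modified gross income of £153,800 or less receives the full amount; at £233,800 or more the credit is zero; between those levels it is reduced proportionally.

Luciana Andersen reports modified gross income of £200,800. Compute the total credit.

Commuter Credit: £200,800 is below the £217,400 cutoff, so the full £2,875 applies.
Tuition Credit: £200,800 is at or above £196,500, so the credit is £0.
Small Business Credit: £200,800 is £47,000 into a £80,000 phase-out range, leaving 33,000/80,000 of the credit: £6,320 × 33,000/80,000 = £2,607.
Total: £2,875 + £0 + £2,607 = £5,482.

£5,482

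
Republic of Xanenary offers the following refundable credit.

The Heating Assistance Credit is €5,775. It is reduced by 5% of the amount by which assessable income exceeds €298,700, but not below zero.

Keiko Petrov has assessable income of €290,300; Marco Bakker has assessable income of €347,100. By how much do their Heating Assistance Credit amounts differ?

Keiko (€290,300): Heating Assistance Credit: €290,300 is at or below the €298,700 threshold, so the full €5,775 applies.
Marco (€347,100): Heating Assistance Credit: 5% of the €48,400 excess over €298,700 is €2,420; credit = €5,775 − €2,420 = €3,355.
Difference: |€5,775 − €3,355| = €2,420.

€2,420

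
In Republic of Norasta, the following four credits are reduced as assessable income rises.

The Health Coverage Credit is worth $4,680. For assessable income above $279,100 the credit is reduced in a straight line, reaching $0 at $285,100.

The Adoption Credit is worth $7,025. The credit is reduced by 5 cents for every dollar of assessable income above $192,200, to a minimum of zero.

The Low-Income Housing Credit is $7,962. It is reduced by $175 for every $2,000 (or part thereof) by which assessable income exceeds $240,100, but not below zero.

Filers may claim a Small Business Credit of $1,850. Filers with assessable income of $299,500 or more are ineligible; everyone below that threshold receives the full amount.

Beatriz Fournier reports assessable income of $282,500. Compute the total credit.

Health Coverage Credit: $282,500 is $3,400 into a $6,000 phase-out range, leaving 2,600/6,000 of the credit: $4,680 × 2,600/6,000 = $2,028.
Adoption Credit: 5% of the $90,300 excess over $192,200 is $4,515; credit = $7,025 − $4,515 = $2,510.
Low-Income Housing Credit: income exceeds $240,100 by $42,400, which is 22 full-or-partial $2,000 increments; reduction = 22 × $175 = $3,850, leaving $4,112.
Small Business Credit: $282,500 is below the $299,500 cutoff, so the full $1,850 applies.
Total: $2,028 + $2,510 + $4,112 + $1,850 = $10,500.

$10,500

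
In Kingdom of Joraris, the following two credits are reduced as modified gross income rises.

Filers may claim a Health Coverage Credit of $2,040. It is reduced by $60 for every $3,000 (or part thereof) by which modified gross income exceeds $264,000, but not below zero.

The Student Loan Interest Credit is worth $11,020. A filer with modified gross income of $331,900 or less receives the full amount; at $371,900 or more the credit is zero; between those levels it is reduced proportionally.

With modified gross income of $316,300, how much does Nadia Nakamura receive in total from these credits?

$11,980

Health Coverage Credit: income exceeds $264,000 by $52,300, which is 18 full-or-partial $3,000 increments; reduction = 18 × $60 = $1,080, leaving $960.
Student Loan Interest Credit: $316,300 is at or below the $331,900 threshold, so the full $11,020 applies.
Total: $960 + $11,020 = $11,980.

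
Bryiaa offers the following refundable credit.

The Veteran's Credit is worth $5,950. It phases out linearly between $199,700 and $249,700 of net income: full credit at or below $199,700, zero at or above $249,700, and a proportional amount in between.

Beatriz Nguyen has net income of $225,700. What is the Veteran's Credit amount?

$2,856

Veteran's Credit: $225,700 is $26,000 into a $50,000 phase-out range, leaving 24,000/50,000 of the credit: $5,950 × 24,000/50,000 = $2,856.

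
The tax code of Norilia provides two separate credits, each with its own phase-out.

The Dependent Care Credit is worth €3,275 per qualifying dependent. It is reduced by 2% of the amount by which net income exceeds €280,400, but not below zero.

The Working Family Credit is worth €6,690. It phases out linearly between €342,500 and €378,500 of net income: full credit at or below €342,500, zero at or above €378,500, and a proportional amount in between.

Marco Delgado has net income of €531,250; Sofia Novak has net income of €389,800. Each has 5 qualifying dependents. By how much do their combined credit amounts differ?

Marco (€531,250): Dependent Care Credit: base = 5 × €3,275 = €16,375. 2% of the €250,850 excess over €280,400 is €5,017; credit = €16,375 − €5,017 = €11,358. Working Family Credit: €531,250 is at or above €378,500, so the credit is €0. total €11,358 + €0 = €11,358
Sofia (€389,800): Dependent Care Credit: base = 5 × €3,275 = €16,375. 2% of the €109,400 excess over €280,400 is €2,188; credit = €16,375 − €2,188 = €14,187. Working Family Credit: €389,800 is at or above €378,500, so the credit is €0. total €14,187 + €0 = €14,187
Difference: |€11,358 − €14,187| = €2,829.

€2,829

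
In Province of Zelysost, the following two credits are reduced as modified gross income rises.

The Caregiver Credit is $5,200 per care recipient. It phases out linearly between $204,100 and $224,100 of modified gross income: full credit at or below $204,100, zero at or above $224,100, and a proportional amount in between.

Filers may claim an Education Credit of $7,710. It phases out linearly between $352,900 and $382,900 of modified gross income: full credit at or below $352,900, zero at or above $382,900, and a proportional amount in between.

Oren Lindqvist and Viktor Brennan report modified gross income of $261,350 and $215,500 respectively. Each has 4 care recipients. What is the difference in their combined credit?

$8,944

Oren ($261,350): Caregiver Credit: base = 4 × $5,200 = $20,800. $261,350 is at or above $224,100, so the credit is $0. Education Credit: $261,350 is at or below the $352,900 threshold, so the full $7,710 applies. total $0 + $7,710 = $7,710
Viktor ($215,500): Caregiver Credit: base = 4 × $5,200 = $20,800. $215,500 is $11,400 into a $20,000 phase-out range, leaving 8,600/20,000 of the credit: $20,800 × 8,600/20,000 = $8,944. Education Credit: $215,500 is at or below the $352,900 threshold, so the full $7,710 applies. total $8,944 + $7,710 = $16,654
Difference: |$7,710 − $16,654| = $8,944.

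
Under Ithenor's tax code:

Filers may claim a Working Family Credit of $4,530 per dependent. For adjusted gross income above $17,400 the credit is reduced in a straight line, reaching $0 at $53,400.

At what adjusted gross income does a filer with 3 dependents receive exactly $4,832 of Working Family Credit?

$40,600

Full credit = 3 × $4,530 = $13,590.
$4,832 is 4,832/13,590 of the full $13,590, so 8,758/13,590 of the $36,000 range has been used: income = $17,400 + $36,000 × 8,758/13,590 = $40,600.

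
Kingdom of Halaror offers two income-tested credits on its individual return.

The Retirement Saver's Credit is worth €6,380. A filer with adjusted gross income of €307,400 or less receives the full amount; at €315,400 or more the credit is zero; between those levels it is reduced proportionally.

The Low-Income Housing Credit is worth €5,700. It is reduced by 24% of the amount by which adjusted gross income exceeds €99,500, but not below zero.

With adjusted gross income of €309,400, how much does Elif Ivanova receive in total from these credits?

€4,785

Retirement Saver's Credit: €309,400 is €2,000 into a €8,000 phase-out range, leaving 6,000/8,000 of the credit: €6,380 × 6,000/8,000 = €4,785.
Low-Income Housing Credit: 24% of the €209,900 excess over €99,500 is €50,376 ≥ base, so the credit is €0.
Total: €4,785 + €0 = €4,785.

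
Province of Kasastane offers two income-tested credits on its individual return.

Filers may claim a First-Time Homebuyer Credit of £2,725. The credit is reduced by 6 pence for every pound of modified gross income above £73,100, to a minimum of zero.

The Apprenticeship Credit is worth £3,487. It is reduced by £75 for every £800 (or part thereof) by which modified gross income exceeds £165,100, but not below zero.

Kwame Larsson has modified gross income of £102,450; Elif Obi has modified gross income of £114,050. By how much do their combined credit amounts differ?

Kwame (£102,450): First-Time Homebuyer Credit: 6% of the £29,350 excess over £73,100 is £1,761; credit = £2,725 − £1,761 = £964. Apprenticeship Credit: £102,450 is at or below the £165,100 threshold, so the full £3,487 applies. total £964 + £3,487 = £4,451
Elif (£114,050): First-Time Homebuyer Credit: 6% of the £40,950 excess over £73,100 is £2,457; credit = £2,725 − £2,457 = £268. Apprenticeship Credit: £114,050 is at or below the £165,100 threshold, so the full £3,487 applies. total £268 + £3,487 = £3,755
Difference: |£4,451 − £3,755| = £696.

£696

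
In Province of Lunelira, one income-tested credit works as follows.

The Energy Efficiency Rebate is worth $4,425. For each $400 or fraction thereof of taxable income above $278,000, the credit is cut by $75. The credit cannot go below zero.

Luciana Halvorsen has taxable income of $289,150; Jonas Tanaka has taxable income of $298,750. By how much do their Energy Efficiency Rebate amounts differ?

$1,800

Luciana ($289,150): Energy Efficiency Rebate: income exceeds $278,000 by $11,150, which is 28 full-or-partial $400 increments; reduction = 28 × $75 = $2,100, leaving $2,325.
Jonas ($298,750): Energy Efficiency Rebate: income exceeds $278,000 by $20,750, which is 52 full-or-partial $400 increments; reduction = 52 × $75 = $3,900, leaving $525.
Difference: |$2,325 − $525| = $1,800.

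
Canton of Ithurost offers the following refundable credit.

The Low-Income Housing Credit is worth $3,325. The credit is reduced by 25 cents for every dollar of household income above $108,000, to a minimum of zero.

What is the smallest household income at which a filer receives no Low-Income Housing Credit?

$121,300

The credit falls by 25% of each dollar above $108,000, so it reaches zero when the excess is $3,325 / 25% = $13,300: income = $108,000 + $13,300 = $121,300.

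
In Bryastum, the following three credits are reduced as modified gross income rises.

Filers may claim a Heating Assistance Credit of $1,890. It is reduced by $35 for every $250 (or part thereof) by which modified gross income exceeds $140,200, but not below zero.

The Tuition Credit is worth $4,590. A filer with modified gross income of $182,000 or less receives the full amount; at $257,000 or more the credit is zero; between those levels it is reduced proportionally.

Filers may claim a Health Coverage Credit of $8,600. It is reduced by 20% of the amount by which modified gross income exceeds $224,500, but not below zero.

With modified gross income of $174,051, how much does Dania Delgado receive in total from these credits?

Heating Assistance Credit: income exceeds $140,200 by $33,851 → 136 increments × $35 = $4,760 ≥ base, so the credit is $0.
Tuition Credit: $174,051 is at or below the $182,000 threshold, so the full $4,590 applies.
Health Coverage Credit: $174,051 is at or below the $224,500 threshold, so the full $8,600 applies.
Total: $0 + $4,590 + $8,600 = $13,190.

$13,190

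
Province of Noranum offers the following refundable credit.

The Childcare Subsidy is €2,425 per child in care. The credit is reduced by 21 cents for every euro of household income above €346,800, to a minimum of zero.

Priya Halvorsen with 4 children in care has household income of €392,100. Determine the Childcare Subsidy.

€187

Childcare Subsidy: base = 4 × €2,425 = €9,700. 21% of the €45,300 excess over €346,800 is €9,513; credit = €9,700 − €9,513 = €187.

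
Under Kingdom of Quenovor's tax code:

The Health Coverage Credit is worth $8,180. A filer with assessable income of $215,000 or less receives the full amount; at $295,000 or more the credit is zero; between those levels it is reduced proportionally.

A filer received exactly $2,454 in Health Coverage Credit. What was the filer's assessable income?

$271,000

$2,454 is 2,454/8,180 of the full $8,180, so 5,726/8,180 of the $80,000 range has been used: income = $215,000 + $80,000 × 5,726/8,180 = $271,000.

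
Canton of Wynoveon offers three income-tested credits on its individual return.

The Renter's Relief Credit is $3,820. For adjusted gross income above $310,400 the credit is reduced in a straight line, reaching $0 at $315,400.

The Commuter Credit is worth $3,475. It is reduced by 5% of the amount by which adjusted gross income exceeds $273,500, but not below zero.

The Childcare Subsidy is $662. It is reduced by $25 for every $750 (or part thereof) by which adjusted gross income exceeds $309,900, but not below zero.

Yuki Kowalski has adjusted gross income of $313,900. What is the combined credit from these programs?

Renter's Relief Credit: $313,900 is $3,500 into a $5,000 phase-out range, leaving 1,500/5,000 of the credit: $3,820 × 1,500/5,000 = $1,146.
Commuter Credit: 5% of the $40,400 excess over $273,500 is $2,020; credit = $3,475 − $2,020 = $1,455.
Childcare Subsidy: income exceeds $309,900 by $4,000, which is 6 full-or-partial $750 increments; reduction = 6 × $25 = $150, leaving $512.
Total: $1,146 + $1,455 + $512 = $3,113.

$3,113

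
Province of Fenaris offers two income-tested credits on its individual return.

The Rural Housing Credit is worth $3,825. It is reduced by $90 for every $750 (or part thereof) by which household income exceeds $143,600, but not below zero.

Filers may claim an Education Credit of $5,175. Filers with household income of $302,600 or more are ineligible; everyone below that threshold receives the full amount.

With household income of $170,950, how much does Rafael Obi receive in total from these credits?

Rural Housing Credit: income exceeds $143,600 by $27,350, which is 37 full-or-partial $750 increments; reduction = 37 × $90 = $3,330, leaving $495.
Education Credit: $170,950 is below the $302,600 cutoff, so the full $5,175 applies.
Total: $495 + $5,175 = $5,670.

$5,670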